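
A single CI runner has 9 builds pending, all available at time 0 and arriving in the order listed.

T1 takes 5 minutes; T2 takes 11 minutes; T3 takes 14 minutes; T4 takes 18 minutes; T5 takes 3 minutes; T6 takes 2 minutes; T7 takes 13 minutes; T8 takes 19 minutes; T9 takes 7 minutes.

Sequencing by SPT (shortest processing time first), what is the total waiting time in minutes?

231

SPT (increasing processing time): T6 T5 T1 T9 T2 T7 T3 T4 T8.
T6: waits 0, runs 0→2
T5: waits 2, runs 2→5
T1: waits 5, runs 5→10
T9: waits 10, runs 10→17
T2: waits 17, runs 17→28
T7: waits 28, runs 28→41
T3: waits 41, runs 41→55
T4: waits 55, runs 55→73
T8: waits 73, runs 73→92
Sum = 0+2+5+10+17+28+41+55+73 = 231.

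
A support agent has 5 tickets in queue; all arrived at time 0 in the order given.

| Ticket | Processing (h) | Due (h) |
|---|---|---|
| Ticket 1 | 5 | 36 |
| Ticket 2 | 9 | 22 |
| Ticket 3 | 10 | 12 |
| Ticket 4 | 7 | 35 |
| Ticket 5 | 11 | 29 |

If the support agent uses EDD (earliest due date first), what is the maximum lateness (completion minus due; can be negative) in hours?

EDD (increasing due date): Ticket 3 Ticket 2 Ticket 5 Ticket 4 Ticket 1.
Ticket 3: 0→10, due 12, lateness -2
Ticket 2: 10→19, due 22, lateness -3
Ticket 5: 19→30, due 29, lateness 1
Ticket 4: 30→37, due 35, lateness 2
Ticket 1: 37→42, due 36, lateness 6
Maximum = 6.

6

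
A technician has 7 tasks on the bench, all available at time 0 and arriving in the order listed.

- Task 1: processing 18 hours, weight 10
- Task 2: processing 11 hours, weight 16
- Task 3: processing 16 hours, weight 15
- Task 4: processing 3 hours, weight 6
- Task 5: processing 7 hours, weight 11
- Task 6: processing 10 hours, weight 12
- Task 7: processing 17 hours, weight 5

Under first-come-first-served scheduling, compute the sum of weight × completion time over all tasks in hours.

3402

FIFO (arrival order): Task 1 Task 2 Task 3 Task 4 Task 5 Task 6 Task 7.
Task 1: finishes 18, weight 10, w·C = 180
Task 2: finishes 29, weight 16, w·C = 464
Task 3: finishes 45, weight 15, w·C = 675
Task 4: finishes 48, weight 6, w·C = 288
Task 5: finishes 55, weight 11, w·C = 605
Task 6: finishes 65, weight 12, w·C = 780
Task 7: finishes 82, weight 5, w·C = 410
Sum = 180+464+675+288+605+780+410 = 3402.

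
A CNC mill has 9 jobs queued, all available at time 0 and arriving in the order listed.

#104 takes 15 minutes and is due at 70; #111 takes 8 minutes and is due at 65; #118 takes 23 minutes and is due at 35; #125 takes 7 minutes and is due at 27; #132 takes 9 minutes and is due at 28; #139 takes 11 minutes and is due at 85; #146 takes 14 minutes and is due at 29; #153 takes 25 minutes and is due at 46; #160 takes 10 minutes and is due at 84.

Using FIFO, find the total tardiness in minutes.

233

FIFO (arrival order): #104 #111 #118 #125 #132 #139 #146 #153 #160.
#104: 0→15, due 70, tardiness 0
#111: 15→23, due 65, tardiness 0
#118: 23→46, due 35, tardiness 11
#125: 46→53, due 27, tardiness 26
#132: 53→62, due 28, tardiness 34
#139: 62→73, due 85, tardiness 0
#146: 73→87, due 29, tardiness 58
#153: 87→112, due 46, tardiness 66
#160: 112→122, due 84, tardiness 38
Sum = 0+0+11+26+34+0+58+66+38 = 233.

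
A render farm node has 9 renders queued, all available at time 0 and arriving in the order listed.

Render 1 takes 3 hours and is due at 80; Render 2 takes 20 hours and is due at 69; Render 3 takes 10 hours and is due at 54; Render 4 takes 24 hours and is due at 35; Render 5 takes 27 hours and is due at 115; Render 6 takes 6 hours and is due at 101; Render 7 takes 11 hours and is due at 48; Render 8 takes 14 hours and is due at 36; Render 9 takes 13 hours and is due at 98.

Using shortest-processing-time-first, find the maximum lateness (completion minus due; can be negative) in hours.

66

SPT (increasing processing time): Render 1 Render 6 Render 3 Render 7 Render 9 Render 8 Render 2 Render 4 Render 5.
Render 1: 0→3, due 80, lateness -77
Render 6: 3→9, due 101, lateness -92
Render 3: 9→19, due 54, lateness -35
Render 7: 19→30, due 48, lateness -18
Render 9: 30→43, due 98, lateness -55
Render 8: 43→57, due 36, lateness 21
Render 2: 57→77, due 69, lateness 8
Render 4: 77→101, due 35, lateness 66
Render 5: 101→128, due 115, lateness 13
Maximum = 66.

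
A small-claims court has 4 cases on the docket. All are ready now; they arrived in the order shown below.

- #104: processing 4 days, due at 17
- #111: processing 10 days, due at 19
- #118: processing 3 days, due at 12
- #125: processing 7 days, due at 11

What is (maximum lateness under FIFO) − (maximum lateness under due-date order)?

FIFO (arrival order): #104 #111 #118 #125.
#104: 0→4, due 17, lateness -13
#111: 4→14, due 19, lateness -5
#118: 14→17, due 12, lateness 5
#125: 17→24, due 11, lateness 13
Maximum = 13.
EDD (increasing due date): #125 #118 #104 #111.
#125: 0→7, due 11, lateness -4
#118: 7→10, due 12, lateness -2
#104: 10→14, due 17, lateness -3
#111: 14→24, due 19, lateness 5
Maximum = 5.
Difference = 13 − 5 = 8.

8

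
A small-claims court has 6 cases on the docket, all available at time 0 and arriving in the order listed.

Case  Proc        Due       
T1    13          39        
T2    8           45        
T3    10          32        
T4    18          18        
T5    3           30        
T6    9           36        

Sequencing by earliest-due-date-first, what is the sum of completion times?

224

EDD (increasing due date): T4 T5 T3 T6 T1 T2.
T4: 0→18
T5: 18→21
T3: 21→31
T6: 31→40
T1: 40→53
T2: 53→61
Sum = 18+21+31+40+53+61 = 224.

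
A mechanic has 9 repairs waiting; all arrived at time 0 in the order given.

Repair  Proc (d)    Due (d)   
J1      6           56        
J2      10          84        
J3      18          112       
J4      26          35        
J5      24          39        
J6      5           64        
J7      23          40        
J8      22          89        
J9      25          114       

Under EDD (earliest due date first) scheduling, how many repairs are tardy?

8

EDD (increasing due date): J4 J5 J7 J1 J6 J2 J8 J3 J9.
J4: 0→26, due 35, tardiness 0
J5: 26→50, due 39, tardiness 11
J7: 50→73, due 40, tardiness 33
J1: 73→79, due 56, tardiness 23
J6: 79→84, due 64, tardiness 20
J2: 84→94, due 84, tardiness 10
J8: 94→116, due 89, tardiness 27
J3: 116→134, due 112, tardiness 22
J9: 134→159, due 114, tardiness 45
Late repairs: 8.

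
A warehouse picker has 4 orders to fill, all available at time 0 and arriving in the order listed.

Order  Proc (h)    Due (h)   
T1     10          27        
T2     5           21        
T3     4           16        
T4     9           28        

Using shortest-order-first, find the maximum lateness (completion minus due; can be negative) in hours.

1

SPT (increasing processing time): T3 T2 T4 T1.
T3: 0→4, due 16, lateness -12
T2: 4→9, due 21, lateness -12
T4: 9→18, due 28, lateness -10
T1: 18→28, due 27, lateness 1
Maximum = 1.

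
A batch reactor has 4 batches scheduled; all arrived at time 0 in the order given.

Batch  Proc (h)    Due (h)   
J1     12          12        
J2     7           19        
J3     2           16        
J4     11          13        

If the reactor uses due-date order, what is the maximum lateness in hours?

EDD (increasing due date): J1 J4 J3 J2.
J1: 0→12, due 12, lateness 0
J4: 12→23, due 13, lateness 10
J3: 23→25, due 16, lateness 9
J2: 25→32, due 19, lateness 13
Maximum = 13.

13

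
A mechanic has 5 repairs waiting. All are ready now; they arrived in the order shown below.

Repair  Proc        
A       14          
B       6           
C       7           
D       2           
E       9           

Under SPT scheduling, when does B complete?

SPT (increasing processing time): D B C E A.
D: 0→2
B: 2→8

8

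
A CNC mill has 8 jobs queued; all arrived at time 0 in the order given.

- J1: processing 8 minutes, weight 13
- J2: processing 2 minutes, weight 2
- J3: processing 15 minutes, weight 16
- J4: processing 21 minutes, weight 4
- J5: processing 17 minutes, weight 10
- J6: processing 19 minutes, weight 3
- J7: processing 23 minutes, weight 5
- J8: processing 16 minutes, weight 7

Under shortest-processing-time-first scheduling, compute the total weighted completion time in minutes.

2629

SPT (increasing processing time): J2 J1 J3 J8 J5 J6 J4 J7.
J2: finishes 2, weight 2, w·C = 4
J1: finishes 10, weight 13, w·C = 130
J3: finishes 25, weight 16, w·C = 400
J8: finishes 41, weight 7, w·C = 287
J5: finishes 58, weight 10, w·C = 580
J6: finishes 77, weight 3, w·C = 231
J4: finishes 98, weight 4, w·C = 392
J7: finishes 121, weight 5, w·C = 605
Sum = 4+130+400+287+580+231+392+605 = 2629.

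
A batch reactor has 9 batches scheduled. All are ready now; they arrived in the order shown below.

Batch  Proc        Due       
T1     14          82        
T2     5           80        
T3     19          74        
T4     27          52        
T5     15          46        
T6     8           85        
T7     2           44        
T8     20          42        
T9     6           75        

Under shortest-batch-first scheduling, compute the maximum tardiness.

64

SPT (increasing processing time): T7 T2 T9 T6 T1 T5 T3 T8 T4.
T7: 0→2, due 44, tardiness 0
T2: 2→7, due 80, tardiness 0
T9: 7→13, due 75, tardiness 0
T6: 13→21, due 85, tardiness 0
T1: 21→35, due 82, tardiness 0
T5: 35→50, due 46, tardiness 4
T3: 50→69, due 74, tardiness 0
T8: 69→89, due 42, tardiness 47
T4: 89→116, due 52, tardiness 64
Maximum = 64.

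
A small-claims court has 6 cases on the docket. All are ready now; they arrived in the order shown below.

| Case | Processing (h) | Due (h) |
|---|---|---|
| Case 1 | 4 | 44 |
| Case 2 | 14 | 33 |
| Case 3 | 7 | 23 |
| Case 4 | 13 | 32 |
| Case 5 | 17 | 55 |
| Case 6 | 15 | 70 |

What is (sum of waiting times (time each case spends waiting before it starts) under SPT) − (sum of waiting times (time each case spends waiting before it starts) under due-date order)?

-24

SPT (increasing processing time): Case 1 Case 3 Case 4 Case 2 Case 6 Case 5.
Case 1: waits 0, runs 0→4
Case 3: waits 4, runs 4→11
Case 4: waits 11, runs 11→24
Case 2: waits 24, runs 24→38
Case 6: waits 38, runs 38→53
Case 5: waits 53, runs 53→70
Sum = 0+4+11+24+38+53 = 130.
EDD (increasing due date): Case 3 Case 4 Case 2 Case 1 Case 5 Case 6.
Case 3: waits 0, runs 0→7
Case 4: waits 7, runs 7→20
Case 2: waits 20, runs 20→34
Case 1: waits 34, runs 34→38
Case 5: waits 38, runs 38→55
Case 6: waits 55, runs 55→70
Sum = 0+7+20+34+38+55 = 154.
Difference = 130 − 154 = -24.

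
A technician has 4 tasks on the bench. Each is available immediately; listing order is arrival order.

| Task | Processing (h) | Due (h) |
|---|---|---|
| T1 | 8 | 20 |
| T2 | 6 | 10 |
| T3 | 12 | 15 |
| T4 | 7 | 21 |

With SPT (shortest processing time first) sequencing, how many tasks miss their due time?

2

SPT (increasing processing time): T2 T4 T1 T3.
T2: 0→6, due 10, tardiness 0
T4: 6→13, due 21, tardiness 0
T1: 13→21, due 20, tardiness 1
T3: 21→33, due 15, tardiness 18
Late tasks: 2.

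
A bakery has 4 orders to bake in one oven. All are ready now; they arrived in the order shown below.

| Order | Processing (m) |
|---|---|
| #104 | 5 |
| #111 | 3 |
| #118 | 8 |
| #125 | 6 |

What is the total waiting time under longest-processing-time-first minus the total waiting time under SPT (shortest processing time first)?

16

LPT (decreasing processing time): #118 #125 #104 #111.
#118: waits 0, runs 0→8
#125: waits 8, runs 8→14
#104: waits 14, runs 14→19
#111: waits 19, runs 19→22
Sum = 0+8+14+19 = 41.
SPT (increasing processing time): #111 #104 #125 #118.
#111: waits 0, runs 0→3
#104: waits 3, runs 3→8
#125: waits 8, runs 8→14
#118: waits 14, runs 14→22
Sum = 0+3+8+14 = 25.
Difference = 41 − 25 = 16.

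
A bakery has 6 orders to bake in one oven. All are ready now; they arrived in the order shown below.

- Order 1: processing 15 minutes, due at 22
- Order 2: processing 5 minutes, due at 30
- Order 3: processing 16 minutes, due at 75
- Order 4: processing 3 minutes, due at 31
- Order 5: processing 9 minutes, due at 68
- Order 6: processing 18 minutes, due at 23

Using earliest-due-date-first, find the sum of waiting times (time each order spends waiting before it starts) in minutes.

177

EDD (increasing due date): Order 1 Order 6 Order 2 Order 4 Order 5 Order 3.
Order 1: waits 0, runs 0→15
Order 6: waits 15, runs 15→33
Order 2: waits 33, runs 33→38
Order 4: waits 38, runs 38→41
Order 5: waits 41, runs 41→50
Order 3: waits 50, runs 50→66
Sum = 0+15+33+38+41+50 = 177.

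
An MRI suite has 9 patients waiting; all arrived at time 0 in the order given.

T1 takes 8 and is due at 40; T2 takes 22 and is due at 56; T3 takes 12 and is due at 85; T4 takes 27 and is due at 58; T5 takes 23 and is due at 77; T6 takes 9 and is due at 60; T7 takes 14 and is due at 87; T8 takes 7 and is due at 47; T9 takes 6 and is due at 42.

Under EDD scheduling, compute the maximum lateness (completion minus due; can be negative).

EDD (increasing due date): T1 T9 T8 T2 T4 T6 T5 T3 T7.
T1: 0→8, due 40, lateness -32
T9: 8→14, due 42, lateness -28
T8: 14→21, due 47, lateness -26
T2: 21→43, due 56, lateness -13
T4: 43→70, due 58, lateness 12
T6: 70→79, due 60, lateness 19
T5: 79→102, due 77, lateness 25
T3: 102→114, due 85, lateness 29
T7: 114→128, due 87, lateness 41
Maximum = 41.

41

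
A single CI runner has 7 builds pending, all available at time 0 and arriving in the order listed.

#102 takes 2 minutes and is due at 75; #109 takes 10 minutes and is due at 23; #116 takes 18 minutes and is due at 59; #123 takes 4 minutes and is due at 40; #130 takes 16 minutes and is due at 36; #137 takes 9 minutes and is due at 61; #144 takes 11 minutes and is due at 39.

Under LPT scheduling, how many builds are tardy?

4

LPT (decreasing processing time): #116 #130 #144 #109 #137 #123 #102.
#116: 0→18, due 59, tardiness 0
#130: 18→34, due 36, tardiness 0
#144: 34→45, due 39, tardiness 6
#109: 45→55, due 23, tardiness 32
#137: 55→64, due 61, tardiness 3
#123: 64→68, due 40, tardiness 28
#102: 68→70, due 75, tardiness 0
Late builds: 4.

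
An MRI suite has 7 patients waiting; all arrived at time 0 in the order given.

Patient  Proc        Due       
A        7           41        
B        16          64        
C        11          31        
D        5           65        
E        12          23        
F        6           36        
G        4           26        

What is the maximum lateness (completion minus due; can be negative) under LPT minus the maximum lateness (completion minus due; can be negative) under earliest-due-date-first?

LPT (decreasing processing time): B E C A F D G.
B: 0→16, due 64, lateness -48
E: 16→28, due 23, lateness 5
C: 28→39, due 31, lateness 8
A: 39→46, due 41, lateness 5
F: 46→52, due 36, lateness 16
D: 52→57, due 65, lateness -8
G: 57→61, due 26, lateness 35
Maximum = 35.
EDD (increasing due date): E G C F A B D.
E: 0→12, due 23, lateness -11
G: 12→16, due 26, lateness -10
C: 16→27, due 31, lateness -4
F: 27→33, due 36, lateness -3
A: 33→40, due 41, lateness -1
B: 40→56, due 64, lateness -8
D: 56→61, due 65, lateness -4
Maximum = -1.
Difference = 35 − -1 = 36.

36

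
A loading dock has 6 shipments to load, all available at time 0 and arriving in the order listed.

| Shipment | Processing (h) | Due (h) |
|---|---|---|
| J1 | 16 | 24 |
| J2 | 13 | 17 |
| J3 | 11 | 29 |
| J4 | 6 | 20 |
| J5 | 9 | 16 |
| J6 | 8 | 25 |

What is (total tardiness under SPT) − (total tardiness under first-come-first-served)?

-45

SPT (increasing processing time): J4 J6 J5 J3 J2 J1.
J4: 0→6, due 20, tardiness 0
J6: 6→14, due 25, tardiness 0
J5: 14→23, due 16, tardiness 7
J3: 23→34, due 29, tardiness 5
J2: 34→47, due 17, tardiness 30
J1: 47→63, due 24, tardiness 39
Sum = 0+0+7+5+30+39 = 81.
FIFO (arrival order): J1 J2 J3 J4 J5 J6.
J1: 0→16, due 24, tardiness 0
J2: 16→29, due 17, tardiness 12
J3: 29→40, due 29, tardiness 11
J4: 40→46, due 20, tardiness 26
J5: 46→55, due 16, tardiness 39
J6: 55→63, due 25, tardiness 38
Sum = 0+12+11+26+39+38 = 126.
Difference = 81 − 126 = -45.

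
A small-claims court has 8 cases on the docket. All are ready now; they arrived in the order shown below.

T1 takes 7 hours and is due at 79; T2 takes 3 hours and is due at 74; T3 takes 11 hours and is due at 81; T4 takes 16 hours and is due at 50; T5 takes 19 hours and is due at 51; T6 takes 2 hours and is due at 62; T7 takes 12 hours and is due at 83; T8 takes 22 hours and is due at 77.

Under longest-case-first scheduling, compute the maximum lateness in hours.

30

LPT (decreasing processing time): T8 T5 T4 T7 T3 T1 T2 T6.
T8: 0→22, due 77, lateness -55
T5: 22→41, due 51, lateness -10
T4: 41→57, due 50, lateness 7
T7: 57→69, due 83, lateness -14
T3: 69→80, due 81, lateness -1
T1: 80→87, due 79, lateness 8
T2: 87→90, due 74, lateness 16
T6: 90→92, due 62, lateness 30
Maximum = 30.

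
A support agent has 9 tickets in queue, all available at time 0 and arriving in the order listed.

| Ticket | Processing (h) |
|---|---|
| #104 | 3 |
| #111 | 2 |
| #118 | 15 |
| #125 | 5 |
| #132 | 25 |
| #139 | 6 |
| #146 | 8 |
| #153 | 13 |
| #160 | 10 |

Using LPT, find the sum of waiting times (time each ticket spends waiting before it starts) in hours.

LPT (decreasing processing time): #132 #118 #153 #160 #146 #139 #125 #104 #111.
#132: waits 0, runs 0→25
#118: waits 25, runs 25→40
#153: waits 40, runs 40→53
#160: waits 53, runs 53→63
#146: waits 63, runs 63→71
#139: waits 71, runs 71→77
#125: waits 77, runs 77→82
#104: waits 82, runs 82→85
#111: waits 85, runs 85→87
Sum = 0+25+40+53+63+71+77+82+85 = 496.

496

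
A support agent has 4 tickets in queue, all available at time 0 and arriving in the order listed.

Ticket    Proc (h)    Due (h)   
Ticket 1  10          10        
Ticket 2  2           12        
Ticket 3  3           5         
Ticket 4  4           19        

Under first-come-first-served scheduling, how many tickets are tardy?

1

FIFO (arrival order): Ticket 1 Ticket 2 Ticket 3 Ticket 4.
Ticket 1: 0→10, due 10, tardiness 0
Ticket 2: 10→12, due 12, tardiness 0
Ticket 3: 12→15, due 5, tardiness 10
Ticket 4: 15→19, due 19, tardiness 0
Late tickets: 1.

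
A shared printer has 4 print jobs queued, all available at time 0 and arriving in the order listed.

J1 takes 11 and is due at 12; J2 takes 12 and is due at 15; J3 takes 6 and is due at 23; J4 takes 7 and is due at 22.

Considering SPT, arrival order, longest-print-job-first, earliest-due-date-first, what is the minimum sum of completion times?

79

SPT (increasing processing time): J3 J4 J1 J2.
J3: 0→6
J4: 6→13
J1: 13→24
J2: 24→36
Sum = 6+13+24+36 = 79.
FIFO (arrival order): J1 J2 J3 J4.
J1: 0→11
J2: 11→23
J3: 23→29
J4: 29→36
Sum = 11+23+29+36 = 99.
LPT (decreasing processing time): J2 J1 J4 J3.
J2: 0→12
J1: 12→23
J4: 23→30
J3: 30→36
Sum = 12+23+30+36 = 101.
EDD (increasing due date): J1 J2 J4 J3.
J1: 0→11
J2: 11→23
J4: 23→30
J3: 30→36
Sum = 11+23+30+36 = 100.
SPT 79, FIFO 99, LPT 101, EDD 100 → minimum 79.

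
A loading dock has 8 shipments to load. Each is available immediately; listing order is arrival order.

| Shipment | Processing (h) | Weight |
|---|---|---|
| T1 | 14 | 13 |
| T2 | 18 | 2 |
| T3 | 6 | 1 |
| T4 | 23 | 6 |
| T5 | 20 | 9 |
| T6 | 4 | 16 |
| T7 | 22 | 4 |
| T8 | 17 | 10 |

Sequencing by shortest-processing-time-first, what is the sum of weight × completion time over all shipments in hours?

SPT (increasing processing time): T6 T3 T1 T8 T2 T5 T7 T4.
T6: finishes 4, weight 16, w·C = 64
T3: finishes 10, weight 1, w·C = 10
T1: finishes 24, weight 13, w·C = 312
T8: finishes 41, weight 10, w·C = 410
T2: finishes 59, weight 2, w·C = 118
T5: finishes 79, weight 9, w·C = 711
T7: finishes 101, weight 4, w·C = 404
T4: finishes 124, weight 6, w·C = 744
Sum = 64+10+312+410+118+711+404+744 = 2773.

2773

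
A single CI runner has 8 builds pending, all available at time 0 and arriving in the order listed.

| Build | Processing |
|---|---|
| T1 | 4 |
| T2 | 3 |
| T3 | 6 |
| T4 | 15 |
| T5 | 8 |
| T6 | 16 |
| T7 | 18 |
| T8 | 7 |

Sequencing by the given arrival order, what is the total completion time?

FIFO (arrival order): T1 T2 T3 T4 T5 T6 T7 T8.
T1: 0→4
T2: 4→7
T3: 7→13
T4: 13→28
T5: 28→36
T6: 36→52
T7: 52→70
T8: 70→77
Sum = 4+7+13+28+36+52+70+77 = 287.

287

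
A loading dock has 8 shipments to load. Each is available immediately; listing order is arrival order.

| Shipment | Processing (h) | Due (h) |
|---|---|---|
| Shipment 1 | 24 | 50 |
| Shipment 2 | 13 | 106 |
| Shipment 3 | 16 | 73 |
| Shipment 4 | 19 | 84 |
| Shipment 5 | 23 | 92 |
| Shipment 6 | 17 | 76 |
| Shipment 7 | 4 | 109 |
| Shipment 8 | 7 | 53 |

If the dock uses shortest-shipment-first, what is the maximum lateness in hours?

SPT (increasing processing time): Shipment 7 Shipment 8 Shipment 2 Shipment 3 Shipment 6 Shipment 4 Shipment 5 Shipment 1.
Shipment 7: 0→4, due 109, lateness -105
Shipment 8: 4→11, due 53, lateness -42
Shipment 2: 11→24, due 106, lateness -82
Shipment 3: 24→40, due 73, lateness -33
Shipment 6: 40→57, due 76, lateness -19
Shipment 4: 57→76, due 84, lateness -8
Shipment 5: 76→99, due 92, lateness 7
Shipment 1: 99→123, due 50, lateness 73
Maximum = 73.

73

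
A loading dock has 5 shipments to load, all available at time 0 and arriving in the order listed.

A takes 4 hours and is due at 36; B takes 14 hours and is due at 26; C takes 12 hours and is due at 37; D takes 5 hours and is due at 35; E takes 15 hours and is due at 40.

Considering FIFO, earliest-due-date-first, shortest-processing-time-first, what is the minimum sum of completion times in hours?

FIFO (arrival order): A B C D E.
A: 0→4
B: 4→18
C: 18→30
D: 30→35
E: 35→50
Sum = 4+18+30+35+50 = 137.
EDD (increasing due date): B D A C E.
B: 0→14
D: 14→19
A: 19→23
C: 23→35
E: 35→50
Sum = 14+19+23+35+50 = 141.
SPT (increasing processing time): A D C B E.
A: 0→4
D: 4→9
C: 9→21
B: 21→35
E: 35→50
Sum = 4+9+21+35+50 = 119.
FIFO 137, EDD 141, SPT 119 → minimum 119.

119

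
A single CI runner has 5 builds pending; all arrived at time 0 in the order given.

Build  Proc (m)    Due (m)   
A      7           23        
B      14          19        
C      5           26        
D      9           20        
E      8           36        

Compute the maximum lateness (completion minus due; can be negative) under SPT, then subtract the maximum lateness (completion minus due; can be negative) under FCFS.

SPT (increasing processing time): C A E D B.
C: 0→5, due 26, lateness -21
A: 5→12, due 23, lateness -11
E: 12→20, due 36, lateness -16
D: 20→29, due 20, lateness 9
B: 29→43, due 19, lateness 24
Maximum = 24.
FIFO (arrival order): A B C D E.
A: 0→7, due 23, lateness -16
B: 7→21, due 19, lateness 2
C: 21→26, due 26, lateness 0
D: 26→35, due 20, lateness 15
E: 35→43, due 36, lateness 7
Maximum = 15.
Difference = 24 − 15 = 9.

9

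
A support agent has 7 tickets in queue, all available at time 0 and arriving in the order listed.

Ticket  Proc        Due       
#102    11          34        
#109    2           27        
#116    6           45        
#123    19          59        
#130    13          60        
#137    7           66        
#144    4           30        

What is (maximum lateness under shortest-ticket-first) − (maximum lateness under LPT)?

SPT (increasing processing time): #109 #144 #116 #137 #102 #130 #123.
#109: 0→2, due 27, lateness -25
#144: 2→6, due 30, lateness -24
#116: 6→12, due 45, lateness -33
#137: 12→19, due 66, lateness -47
#102: 19→30, due 34, lateness -4
#130: 30→43, due 60, lateness -17
#123: 43→62, due 59, lateness 3
Maximum = 3.
LPT (decreasing processing time): #123 #130 #102 #137 #116 #144 #109.
#123: 0→19, due 59, lateness -40
#130: 19→32, due 60, lateness -28
#102: 32→43, due 34, lateness 9
#137: 43→50, due 66, lateness -16
#116: 50→56, due 45, lateness 11
#144: 56→60, due 30, lateness 30
#109: 60→62, due 27, lateness 35
Maximum = 35.
Difference = 3 − 35 = -32.

-32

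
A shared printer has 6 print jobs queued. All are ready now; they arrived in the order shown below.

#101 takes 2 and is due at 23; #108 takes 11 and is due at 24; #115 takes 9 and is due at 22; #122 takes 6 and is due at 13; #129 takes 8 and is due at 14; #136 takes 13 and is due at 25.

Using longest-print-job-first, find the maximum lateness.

34

LPT (decreasing processing time): #136 #108 #115 #129 #122 #101.
#136: 0→13, due 25, lateness -12
#108: 13→24, due 24, lateness 0
#115: 24→33, due 22, lateness 11
#129: 33→41, due 14, lateness 27
#122: 41→47, due 13, lateness 34
#101: 47→49, due 23, lateness 26
Maximum = 34.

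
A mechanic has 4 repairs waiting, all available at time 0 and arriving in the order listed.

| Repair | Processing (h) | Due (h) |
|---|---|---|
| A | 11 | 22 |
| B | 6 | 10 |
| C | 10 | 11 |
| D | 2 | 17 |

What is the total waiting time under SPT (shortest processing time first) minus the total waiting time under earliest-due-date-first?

SPT (increasing processing time): D B C A.
D: waits 0, runs 0→2
B: waits 2, runs 2→8
C: waits 8, runs 8→18
A: waits 18, runs 18→29
Sum = 0+2+8+18 = 28.
EDD (increasing due date): B C D A.
B: waits 0, runs 0→6
C: waits 6, runs 6→16
D: waits 16, runs 16→18
A: waits 18, runs 18→29
Sum = 0+6+16+18 = 40.
Difference = 28 − 40 = -12.

-12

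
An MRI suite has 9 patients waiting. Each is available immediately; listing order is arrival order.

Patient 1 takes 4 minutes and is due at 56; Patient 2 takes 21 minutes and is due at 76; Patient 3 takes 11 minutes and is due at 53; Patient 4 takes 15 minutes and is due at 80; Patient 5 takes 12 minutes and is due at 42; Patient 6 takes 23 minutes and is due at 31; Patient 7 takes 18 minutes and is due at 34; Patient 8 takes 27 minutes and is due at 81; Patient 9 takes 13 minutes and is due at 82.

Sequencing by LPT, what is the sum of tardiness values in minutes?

LPT (decreasing processing time): Patient 8 Patient 6 Patient 2 Patient 7 Patient 4 Patient 9 Patient 5 Patient 3 Patient 1.
Patient 8: 0→27, due 81, tardiness 0
Patient 6: 27→50, due 31, tardiness 19
Patient 2: 50→71, due 76, tardiness 0
Patient 7: 71→89, due 34, tardiness 55
Patient 4: 89→104, due 80, tardiness 24
Patient 9: 104→117, due 82, tardiness 35
Patient 5: 117→129, due 42, tardiness 87
Patient 3: 129→140, due 53, tardiness 87
Patient 1: 140→144, due 56, tardiness 88
Sum = 0+19+0+55+24+35+87+87+88 = 395.

395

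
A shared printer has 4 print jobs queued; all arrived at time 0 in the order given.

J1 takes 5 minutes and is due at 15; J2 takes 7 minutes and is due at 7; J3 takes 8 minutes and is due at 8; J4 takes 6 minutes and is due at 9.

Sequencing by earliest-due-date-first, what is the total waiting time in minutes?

EDD (increasing due date): J2 J3 J4 J1.
J2: waits 0, runs 0→7
J3: waits 7, runs 7→15
J4: waits 15, runs 15→21
J1: waits 21, runs 21→26
Sum = 0+7+15+21 = 43.

43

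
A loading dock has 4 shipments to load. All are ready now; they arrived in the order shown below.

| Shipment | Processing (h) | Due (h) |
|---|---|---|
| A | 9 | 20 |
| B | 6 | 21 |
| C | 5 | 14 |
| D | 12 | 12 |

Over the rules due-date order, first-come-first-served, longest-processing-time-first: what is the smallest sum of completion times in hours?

EDD (increasing due date): D C A B.
D: 0→12
C: 12→17
A: 17→26
B: 26→32
Sum = 12+17+26+32 = 87.
FIFO (arrival order): A B C D.
A: 0→9
B: 9→15
C: 15→20
D: 20→32
Sum = 9+15+20+32 = 76.
LPT (decreasing processing time): D A B C.
D: 0→12
A: 12→21
B: 21→27
C: 27→32
Sum = 12+21+27+32 = 92.
EDD 87, FIFO 76, LPT 92 → minimum 76.

76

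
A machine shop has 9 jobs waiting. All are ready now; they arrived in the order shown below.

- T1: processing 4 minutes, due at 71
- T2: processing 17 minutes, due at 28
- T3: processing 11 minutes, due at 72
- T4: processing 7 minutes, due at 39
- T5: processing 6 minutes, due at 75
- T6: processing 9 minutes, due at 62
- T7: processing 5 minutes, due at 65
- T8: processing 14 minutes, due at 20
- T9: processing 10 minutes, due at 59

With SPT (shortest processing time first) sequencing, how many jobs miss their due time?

SPT (increasing processing time): T1 T7 T5 T4 T6 T9 T3 T8 T2.
T1: 0→4, due 71, tardiness 0
T7: 4→9, due 65, tardiness 0
T5: 9→15, due 75, tardiness 0
T4: 15→22, due 39, tardiness 0
T6: 22→31, due 62, tardiness 0
T9: 31→41, due 59, tardiness 0
T3: 41→52, due 72, tardiness 0
T8: 52→66, due 20, tardiness 46
T2: 66→83, due 28, tardiness 55
Late jobs: 2.

2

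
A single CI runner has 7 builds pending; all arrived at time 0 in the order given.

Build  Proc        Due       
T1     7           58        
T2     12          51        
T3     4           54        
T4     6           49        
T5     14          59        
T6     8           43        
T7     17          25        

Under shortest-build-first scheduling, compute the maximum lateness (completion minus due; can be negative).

SPT (increasing processing time): T3 T4 T1 T6 T2 T5 T7.
T3: 0→4, due 54, lateness -50
T4: 4→10, due 49, lateness -39
T1: 10→17, due 58, lateness -41
T6: 17→25, due 43, lateness -18
T2: 25→37, due 51, lateness -14
T5: 37→51, due 59, lateness -8
T7: 51→68, due 25, lateness 43
Maximum = 43.

43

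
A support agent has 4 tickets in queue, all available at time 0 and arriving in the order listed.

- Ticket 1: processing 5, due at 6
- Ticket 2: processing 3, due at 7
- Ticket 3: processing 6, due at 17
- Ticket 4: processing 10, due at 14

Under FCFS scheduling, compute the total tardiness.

11

FIFO (arrival order): Ticket 1 Ticket 2 Ticket 3 Ticket 4.
Ticket 1: 0→5, due 6, tardiness 0
Ticket 2: 5→8, due 7, tardiness 1
Ticket 3: 8→14, due 17, tardiness 0
Ticket 4: 14→24, due 14, tardiness 10
Sum = 0+1+0+10 = 11.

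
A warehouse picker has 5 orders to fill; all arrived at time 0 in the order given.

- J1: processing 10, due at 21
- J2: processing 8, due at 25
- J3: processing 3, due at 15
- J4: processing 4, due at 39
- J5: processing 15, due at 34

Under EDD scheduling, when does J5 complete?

EDD (increasing due date): J3 J1 J2 J5 J4.
J3: 0→3
J1: 3→13
J2: 13→21
J5: 21→36

36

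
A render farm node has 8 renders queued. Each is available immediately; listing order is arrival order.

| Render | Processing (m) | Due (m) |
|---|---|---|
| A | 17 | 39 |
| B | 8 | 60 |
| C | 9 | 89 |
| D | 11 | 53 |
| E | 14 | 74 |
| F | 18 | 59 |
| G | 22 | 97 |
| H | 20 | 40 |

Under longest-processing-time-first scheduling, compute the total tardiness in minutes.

LPT (decreasing processing time): G H F A E D C B.
G: 0→22, due 97, tardiness 0
H: 22→42, due 40, tardiness 2
F: 42→60, due 59, tardiness 1
A: 60→77, due 39, tardiness 38
E: 77→91, due 74, tardiness 17
D: 91→102, due 53, tardiness 49
C: 102→111, due 89, tardiness 22
B: 111→119, due 60, tardiness 59
Sum = 0+2+1+38+17+49+22+59 = 188.

188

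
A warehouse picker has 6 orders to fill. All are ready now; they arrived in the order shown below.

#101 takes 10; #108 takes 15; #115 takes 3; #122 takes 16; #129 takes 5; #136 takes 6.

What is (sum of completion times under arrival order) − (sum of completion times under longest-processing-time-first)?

-31

FIFO (arrival order): #101 #108 #115 #122 #129 #136.
#101: 0→10
#108: 10→25
#115: 25→28
#122: 28→44
#129: 44→49
#136: 49→55
Sum = 10+25+28+44+49+55 = 211.
LPT (decreasing processing time): #122 #108 #101 #136 #129 #115.
#122: 0→16
#108: 16→31
#101: 31→41
#136: 41→47
#129: 47→52
#115: 52→55
Sum = 16+31+41+47+52+55 = 242.
Difference = 211 − 242 = -31.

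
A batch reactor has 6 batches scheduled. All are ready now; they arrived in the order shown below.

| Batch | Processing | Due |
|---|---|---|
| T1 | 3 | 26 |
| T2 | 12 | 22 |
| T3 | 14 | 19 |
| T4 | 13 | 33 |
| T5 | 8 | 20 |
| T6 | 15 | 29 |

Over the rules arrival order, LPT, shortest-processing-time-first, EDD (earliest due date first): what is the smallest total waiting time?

123

FIFO (arrival order): T1 T2 T3 T4 T5 T6.
T1: waits 0, runs 0→3
T2: waits 3, runs 3→15
T3: waits 15, runs 15→29
T4: waits 29, runs 29→42
T5: waits 42, runs 42→50
T6: waits 50, runs 50→65
Sum = 0+3+15+29+42+50 = 139.
LPT (decreasing processing time): T6 T3 T4 T2 T5 T1.
T6: waits 0, runs 0→15
T3: waits 15, runs 15→29
T4: waits 29, runs 29→42
T2: waits 42, runs 42→54
T5: waits 54, runs 54→62
T1: waits 62, runs 62→65
Sum = 0+15+29+42+54+62 = 202.
SPT (increasing processing time): T1 T5 T2 T4 T3 T6.
T1: waits 0, runs 0→3
T5: waits 3, runs 3→11
T2: waits 11, runs 11→23
T4: waits 23, runs 23→36
T3: waits 36, runs 36→50
T6: waits 50, runs 50→65
Sum = 0+3+11+23+36+50 = 123.
EDD (increasing due date): T3 T5 T2 T1 T6 T4.
T3: waits 0, runs 0→14
T5: waits 14, runs 14→22
T2: waits 22, runs 22→34
T1: waits 34, runs 34→37
T6: waits 37, runs 37→52
T4: waits 52, runs 52→65
Sum = 0+14+22+34+37+52 = 159.
FIFO 139, LPT 202, SPT 123, EDD 159 → minimum 123.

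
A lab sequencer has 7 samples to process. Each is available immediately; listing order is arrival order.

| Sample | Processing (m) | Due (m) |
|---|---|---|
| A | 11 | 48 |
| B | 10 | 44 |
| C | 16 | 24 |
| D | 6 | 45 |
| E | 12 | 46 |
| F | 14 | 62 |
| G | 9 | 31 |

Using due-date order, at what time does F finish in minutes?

78

EDD (increasing due date): C G B D E A F.
C: 0→16
G: 16→25
B: 25→35
D: 35→41
E: 41→53
A: 53→64
F: 64→78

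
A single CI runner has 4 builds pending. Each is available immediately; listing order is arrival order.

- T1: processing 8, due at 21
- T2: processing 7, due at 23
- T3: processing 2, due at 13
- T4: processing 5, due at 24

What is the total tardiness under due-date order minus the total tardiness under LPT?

-9

EDD (increasing due date): T3 T1 T2 T4.
T3: 0→2, due 13, tardiness 0
T1: 2→10, due 21, tardiness 0
T2: 10→17, due 23, tardiness 0
T4: 17→22, due 24, tardiness 0
Sum = 0+0+0+0 = 0.
LPT (decreasing processing time): T1 T2 T4 T3.
T1: 0→8, due 21, tardiness 0
T2: 8→15, due 23, tardiness 0
T4: 15→20, due 24, tardiness 0
T3: 20→22, due 13, tardiness 9
Sum = 0+0+0+9 = 9.
Difference = 0 − 9 = -9.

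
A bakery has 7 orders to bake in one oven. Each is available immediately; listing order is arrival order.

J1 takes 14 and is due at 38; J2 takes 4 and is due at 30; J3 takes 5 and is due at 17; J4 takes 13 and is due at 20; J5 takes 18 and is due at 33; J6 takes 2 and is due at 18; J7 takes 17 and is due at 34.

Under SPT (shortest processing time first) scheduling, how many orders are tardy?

SPT (increasing processing time): J6 J2 J3 J4 J1 J7 J5.
J6: 0→2, due 18, tardiness 0
J2: 2→6, due 30, tardiness 0
J3: 6→11, due 17, tardiness 0
J4: 11→24, due 20, tardiness 4
J1: 24→38, due 38, tardiness 0
J7: 38→55, due 34, tardiness 21
J5: 55→73, due 33, tardiness 40
Late orders: 3.

3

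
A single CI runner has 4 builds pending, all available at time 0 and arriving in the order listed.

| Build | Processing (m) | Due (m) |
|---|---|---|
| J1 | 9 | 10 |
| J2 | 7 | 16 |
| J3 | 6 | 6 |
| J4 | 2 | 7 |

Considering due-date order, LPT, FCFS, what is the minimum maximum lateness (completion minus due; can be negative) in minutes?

8

EDD (increasing due date): J3 J4 J1 J2.
J3: 0→6, due 6, lateness 0
J4: 6→8, due 7, lateness 1
J1: 8→17, due 10, lateness 7
J2: 17→24, due 16, lateness 8
Maximum = 8.
LPT (decreasing processing time): J1 J2 J3 J4.
J1: 0→9, due 10, lateness -1
J2: 9→16, due 16, lateness 0
J3: 16→22, due 6, lateness 16
J4: 22→24, due 7, lateness 17
Maximum = 17.
FIFO (arrival order): J1 J2 J3 J4.
J1: 0→9, due 10, lateness -1
J2: 9→16, due 16, lateness 0
J3: 16→22, due 6, lateness 16
J4: 22→24, due 7, lateness 17
Maximum = 17.
EDD 8, LPT 17, FIFO 17 → minimum 8.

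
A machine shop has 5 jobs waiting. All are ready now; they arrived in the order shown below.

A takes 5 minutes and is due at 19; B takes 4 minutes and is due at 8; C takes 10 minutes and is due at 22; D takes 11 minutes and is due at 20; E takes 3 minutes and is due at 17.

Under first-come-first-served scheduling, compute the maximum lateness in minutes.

16

FIFO (arrival order): A B C D E.
A: 0→5, due 19, lateness -14
B: 5→9, due 8, lateness 1
C: 9→19, due 22, lateness -3
D: 19→30, due 20, lateness 10
E: 30→33, due 17, lateness 16
Maximum = 16.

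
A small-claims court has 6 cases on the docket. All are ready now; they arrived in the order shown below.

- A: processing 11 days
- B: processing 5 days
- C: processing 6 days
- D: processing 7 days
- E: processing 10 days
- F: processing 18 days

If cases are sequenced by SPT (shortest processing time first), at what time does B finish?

5

SPT (increasing processing time): B C D E A F.
B: 0→5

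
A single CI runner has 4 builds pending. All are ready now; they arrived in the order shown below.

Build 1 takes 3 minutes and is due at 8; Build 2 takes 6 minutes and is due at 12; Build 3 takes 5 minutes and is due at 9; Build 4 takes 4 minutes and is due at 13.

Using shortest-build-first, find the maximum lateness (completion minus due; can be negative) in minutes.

6

SPT (increasing processing time): Build 1 Build 4 Build 3 Build 2.
Build 1: 0→3, due 8, lateness -5
Build 4: 3→7, due 13, lateness -6
Build 3: 7→12, due 9, lateness 3
Build 2: 12→18, due 12, lateness 6
Maximum = 6.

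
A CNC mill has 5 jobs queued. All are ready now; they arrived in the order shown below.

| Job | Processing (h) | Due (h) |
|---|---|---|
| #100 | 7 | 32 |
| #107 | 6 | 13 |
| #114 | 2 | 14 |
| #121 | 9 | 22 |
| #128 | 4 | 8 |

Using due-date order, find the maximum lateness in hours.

EDD (increasing due date): #128 #107 #114 #121 #100.
#128: 0→4, due 8, lateness -4
#107: 4→10, due 13, lateness -3
#114: 10→12, due 14, lateness -2
#121: 12→21, due 22, lateness -1
#100: 21→28, due 32, lateness -4
Maximum = -1.

-1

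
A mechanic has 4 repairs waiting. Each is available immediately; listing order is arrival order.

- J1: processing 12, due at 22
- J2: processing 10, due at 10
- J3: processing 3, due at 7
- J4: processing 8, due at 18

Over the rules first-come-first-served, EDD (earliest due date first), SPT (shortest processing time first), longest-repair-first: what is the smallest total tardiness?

FIFO (arrival order): J1 J2 J3 J4.
J1: 0→12, due 22, tardiness 0
J2: 12→22, due 10, tardiness 12
J3: 22→25, due 7, tardiness 18
J4: 25→33, due 18, tardiness 15
Sum = 0+12+18+15 = 45.
EDD (increasing due date): J3 J2 J4 J1.
J3: 0→3, due 7, tardiness 0
J2: 3→13, due 10, tardiness 3
J4: 13→21, due 18, tardiness 3
J1: 21→33, due 22, tardiness 11
Sum = 0+3+3+11 = 17.
SPT (increasing processing time): J3 J4 J2 J1.
J3: 0→3, due 7, tardiness 0
J4: 3→11, due 18, tardiness 0
J2: 11→21, due 10, tardiness 11
J1: 21→33, due 22, tardiness 11
Sum = 0+0+11+11 = 22.
LPT (decreasing processing time): J1 J2 J4 J3.
J1: 0→12, due 22, tardiness 0
J2: 12→22, due 10, tardiness 12
J4: 22→30, due 18, tardiness 12
J3: 30→33, due 7, tardiness 26
Sum = 0+12+12+26 = 50.
FIFO 45, EDD 17, SPT 22, LPT 50 → minimum 17.

17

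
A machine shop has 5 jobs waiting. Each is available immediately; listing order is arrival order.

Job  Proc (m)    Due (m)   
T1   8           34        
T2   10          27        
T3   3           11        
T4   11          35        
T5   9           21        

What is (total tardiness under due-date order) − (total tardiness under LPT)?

EDD (increasing due date): T3 T5 T2 T1 T4.
T3: 0→3, due 11, tardiness 0
T5: 3→12, due 21, tardiness 0
T2: 12→22, due 27, tardiness 0
T1: 22→30, due 34, tardiness 0
T4: 30→41, due 35, tardiness 6
Sum = 0+0+0+0+6 = 6.
LPT (decreasing processing time): T4 T2 T5 T1 T3.
T4: 0→11, due 35, tardiness 0
T2: 11→21, due 27, tardiness 0
T5: 21→30, due 21, tardiness 9
T1: 30→38, due 34, tardiness 4
T3: 38→41, due 11, tardiness 30
Sum = 0+0+9+4+30 = 43.
Difference = 6 − 43 = -37.

-37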